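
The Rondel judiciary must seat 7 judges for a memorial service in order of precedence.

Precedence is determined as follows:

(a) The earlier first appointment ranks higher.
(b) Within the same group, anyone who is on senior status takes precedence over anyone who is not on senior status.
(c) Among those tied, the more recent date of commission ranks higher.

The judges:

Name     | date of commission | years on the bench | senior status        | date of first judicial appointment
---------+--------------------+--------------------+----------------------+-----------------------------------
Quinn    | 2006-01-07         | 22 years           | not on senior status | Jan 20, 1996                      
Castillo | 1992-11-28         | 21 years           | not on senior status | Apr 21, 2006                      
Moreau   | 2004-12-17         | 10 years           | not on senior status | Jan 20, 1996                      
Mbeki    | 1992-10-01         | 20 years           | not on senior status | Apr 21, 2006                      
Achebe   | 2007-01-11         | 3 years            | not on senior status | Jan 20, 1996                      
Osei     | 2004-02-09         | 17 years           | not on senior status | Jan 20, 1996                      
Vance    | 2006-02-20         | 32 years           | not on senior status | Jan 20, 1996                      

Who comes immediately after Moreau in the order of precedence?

Osei

By date of first judicial appointment (earlier first): Achebe, Vance, Quinn, Moreau and Osei (each Jan 20, 1996); then Castillo and Mbeki (both Apr 21, 2006).
Achebe, Vance, Quinn, Moreau and Osei are each not on senior status, so the next rule applies.
Among Achebe, Vance, Quinn, Moreau and Osei, by date of commission (later first): Achebe (2007-01-11) before Vance (2006-02-20) before Quinn (2006-01-07) before Moreau (2004-12-17) before Osei (2004-02-09).
Castillo and Mbeki are each not on senior status, so the next rule applies.
Among Castillo and Mbeki, by date of commission (later first): Castillo (1992-11-28) before Mbeki (1992-10-01).
Order: Achebe, Vance, Quinn, Moreau, Osei, Castillo, Mbeki.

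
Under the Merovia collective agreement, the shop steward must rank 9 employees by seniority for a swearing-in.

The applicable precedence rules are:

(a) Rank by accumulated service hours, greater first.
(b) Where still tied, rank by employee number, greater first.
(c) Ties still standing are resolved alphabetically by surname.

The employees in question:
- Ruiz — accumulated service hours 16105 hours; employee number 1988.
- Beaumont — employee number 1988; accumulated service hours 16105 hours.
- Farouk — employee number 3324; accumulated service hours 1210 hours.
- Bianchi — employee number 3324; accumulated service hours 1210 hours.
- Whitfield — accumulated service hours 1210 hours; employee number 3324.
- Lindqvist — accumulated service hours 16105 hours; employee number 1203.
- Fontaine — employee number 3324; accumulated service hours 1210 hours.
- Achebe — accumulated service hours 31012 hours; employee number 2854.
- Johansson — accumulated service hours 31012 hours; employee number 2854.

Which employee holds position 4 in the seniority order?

By accumulated service hours (higher first): Achebe and Johansson (both 31012 hours); then Beaumont, Ruiz and Lindqvist (each 16105 hours); then Bianchi, Farouk, Fontaine and Whitfield (each 1210 hours).
Achebe and Johansson both have employee number 2854, so the next rule applies.
Among Achebe and Johansson, alphabetically by surname: Achebe before Johansson.
Among Beaumont, Ruiz and Lindqvist, by employee number (higher first): Beaumont and Ruiz (1988) before Lindqvist (1203).
Among Beaumont and Ruiz, alphabetically by surname: Beaumont before Ruiz.
Bianchi, Farouk, Fontaine and Whitfield all have employee number 3324, so the next rule applies.
Among Bianchi, Farouk, Fontaine and Whitfield, alphabetically by surname: Bianchi before Farouk before Fontaine before Whitfield.
Order: Achebe, Johansson, Beaumont, Ruiz, Lindqvist, Bianchi, Farouk, Fontaine, Whitfield.

Ruiz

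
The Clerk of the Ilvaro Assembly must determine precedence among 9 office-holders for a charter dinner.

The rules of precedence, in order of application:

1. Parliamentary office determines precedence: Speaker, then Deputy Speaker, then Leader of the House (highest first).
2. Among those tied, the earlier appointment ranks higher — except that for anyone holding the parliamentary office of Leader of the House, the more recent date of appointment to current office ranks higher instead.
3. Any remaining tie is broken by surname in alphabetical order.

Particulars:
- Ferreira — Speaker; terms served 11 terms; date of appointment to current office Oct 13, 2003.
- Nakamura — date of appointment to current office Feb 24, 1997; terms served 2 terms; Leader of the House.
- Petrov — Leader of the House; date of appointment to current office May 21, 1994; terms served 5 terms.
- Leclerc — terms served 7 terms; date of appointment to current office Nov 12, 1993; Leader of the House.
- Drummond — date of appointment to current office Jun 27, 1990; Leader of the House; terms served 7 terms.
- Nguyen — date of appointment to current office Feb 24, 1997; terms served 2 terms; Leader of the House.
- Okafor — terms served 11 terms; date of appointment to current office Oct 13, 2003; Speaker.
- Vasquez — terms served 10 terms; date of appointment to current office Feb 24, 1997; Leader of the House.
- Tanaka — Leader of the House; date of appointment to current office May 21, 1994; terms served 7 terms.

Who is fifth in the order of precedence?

By parliamentary office: Ferreira and Okafor (Speaker); then Nakamura, Nguyen, Vasquez, Petrov, Tanaka, Leclerc and Drummond (Leader of the House).
Ferreira and Okafor both have date of appointment to current office Oct 13, 2003, so the next rule applies.
Among Ferreira and Okafor, alphabetically by surname: Ferreira before Okafor.
Among Nakamura, Nguyen, Vasquez, Petrov, Tanaka, Leclerc and Drummond, by date of appointment to current office (later first) (reversed rule for this group): Nakamura, Nguyen and Vasquez (Feb 24, 1997) before Petrov and Tanaka (May 21, 1994) before Leclerc (Nov 12, 1993) before Drummond (Jun 27, 1990).
Among Nakamura, Nguyen and Vasquez, alphabetically by surname: Nakamura before Nguyen before Vasquez.
Among Petrov and Tanaka, alphabetically by surname: Petrov before Tanaka.
Order: Ferreira, Okafor, Nakamura, Nguyen, Vasquez, Petrov, Tanaka, Leclerc, Drummond.

Vasquez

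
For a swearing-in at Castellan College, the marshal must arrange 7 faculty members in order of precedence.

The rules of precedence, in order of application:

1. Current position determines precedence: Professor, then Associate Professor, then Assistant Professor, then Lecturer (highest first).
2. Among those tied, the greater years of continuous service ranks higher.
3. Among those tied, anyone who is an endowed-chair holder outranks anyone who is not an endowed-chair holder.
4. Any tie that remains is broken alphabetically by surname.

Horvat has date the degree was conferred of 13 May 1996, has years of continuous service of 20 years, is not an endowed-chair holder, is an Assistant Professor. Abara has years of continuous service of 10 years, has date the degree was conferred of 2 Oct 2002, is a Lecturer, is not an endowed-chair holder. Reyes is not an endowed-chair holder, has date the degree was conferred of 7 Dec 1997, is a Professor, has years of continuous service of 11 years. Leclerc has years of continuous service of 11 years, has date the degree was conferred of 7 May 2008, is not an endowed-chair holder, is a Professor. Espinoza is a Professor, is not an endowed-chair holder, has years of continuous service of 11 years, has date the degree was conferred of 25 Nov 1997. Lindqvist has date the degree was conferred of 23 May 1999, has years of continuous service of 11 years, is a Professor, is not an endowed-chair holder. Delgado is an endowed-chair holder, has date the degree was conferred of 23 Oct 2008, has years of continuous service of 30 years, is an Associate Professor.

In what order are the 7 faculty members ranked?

By current position: Espinoza, Leclerc, Lindqvist and Reyes (Professor); then Delgado (Associate Professor); then Horvat (Assistant Professor); then Abara (Lecturer).
Espinoza, Leclerc, Lindqvist and Reyes all have years of continuous service 11 years, so the next rule applies.
Espinoza, Leclerc, Lindqvist and Reyes are each not an endowed-chair holder, so the next rule applies.
Among Espinoza, Leclerc, Lindqvist and Reyes, alphabetically by surname: Espinoza before Leclerc before Lindqvist before Reyes.
Full order: Espinoza, Leclerc, Lindqvist, Reyes, Delgado, Horvat, Abara.

Espinoza, Leclerc, Lindqvist, Reyes, Delgado, Horvat, Abara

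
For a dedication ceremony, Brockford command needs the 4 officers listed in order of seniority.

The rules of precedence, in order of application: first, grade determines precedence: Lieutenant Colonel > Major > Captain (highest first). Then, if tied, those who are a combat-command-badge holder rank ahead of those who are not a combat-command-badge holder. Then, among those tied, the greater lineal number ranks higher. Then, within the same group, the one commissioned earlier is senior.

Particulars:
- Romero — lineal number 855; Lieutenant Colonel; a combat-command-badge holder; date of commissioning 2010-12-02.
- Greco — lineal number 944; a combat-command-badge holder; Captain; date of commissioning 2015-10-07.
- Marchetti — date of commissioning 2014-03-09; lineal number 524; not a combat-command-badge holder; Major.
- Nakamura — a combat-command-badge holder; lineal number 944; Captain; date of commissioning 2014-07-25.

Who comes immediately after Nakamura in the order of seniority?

Greco

By grade: Romero (Lieutenant Colonel); then Marchetti (Major); then Nakamura and Greco (Captain).
Nakamura and Greco are each a combat-command-badge holder, so the next rule applies.
Nakamura and Greco both have lineal number 944, so the next rule applies.
Among Nakamura and Greco, by date of commissioning (earlier first): Nakamura (2014-07-25) before Greco (2015-10-07).
Order: Romero, Marchetti, Nakamura, Greco.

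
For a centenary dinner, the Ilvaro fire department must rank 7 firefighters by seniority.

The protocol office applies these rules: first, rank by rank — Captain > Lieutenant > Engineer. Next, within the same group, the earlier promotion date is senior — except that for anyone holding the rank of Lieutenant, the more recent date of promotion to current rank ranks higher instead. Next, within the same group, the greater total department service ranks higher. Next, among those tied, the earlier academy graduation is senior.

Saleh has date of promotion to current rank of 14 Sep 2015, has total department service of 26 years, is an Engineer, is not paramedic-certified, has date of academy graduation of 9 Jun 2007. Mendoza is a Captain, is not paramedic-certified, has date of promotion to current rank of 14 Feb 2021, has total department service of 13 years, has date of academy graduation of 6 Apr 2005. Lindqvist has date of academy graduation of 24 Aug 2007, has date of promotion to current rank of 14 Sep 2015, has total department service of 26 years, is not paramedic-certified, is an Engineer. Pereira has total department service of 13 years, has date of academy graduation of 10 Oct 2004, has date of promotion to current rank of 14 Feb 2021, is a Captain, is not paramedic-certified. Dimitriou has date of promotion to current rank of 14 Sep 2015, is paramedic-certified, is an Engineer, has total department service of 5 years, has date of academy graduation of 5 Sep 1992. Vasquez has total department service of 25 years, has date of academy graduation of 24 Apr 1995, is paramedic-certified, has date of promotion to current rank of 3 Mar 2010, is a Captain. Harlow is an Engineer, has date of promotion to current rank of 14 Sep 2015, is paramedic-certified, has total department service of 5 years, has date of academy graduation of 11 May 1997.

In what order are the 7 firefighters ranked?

By rank: Vasquez, Pereira and Mendoza (Captain); then Saleh, Lindqvist, Dimitriou and Harlow (Engineer).
Among Vasquez, Pereira and Mendoza, by date of promotion to current rank (earlier first): Vasquez (3 Mar 2010) before Pereira and Mendoza (14 Feb 2021).
Pereira and Mendoza both have total department service 13 years, so the next rule applies.
Among Pereira and Mendoza, by date of academy graduation (earlier first): Pereira (10 Oct 2004) before Mendoza (6 Apr 2005).
Saleh, Lindqvist, Dimitriou and Harlow all have date of promotion to current rank 14 Sep 2015, so the next rule applies.
Among Saleh, Lindqvist, Dimitriou and Harlow, by total department service (higher first): Saleh and Lindqvist (26 years) before Dimitriou and Harlow (5 years).
Among Saleh and Lindqvist, by date of academy graduation (earlier first): Saleh (9 Jun 2007) before Lindqvist (24 Aug 2007).
Among Dimitriou and Harlow, by date of academy graduation (earlier first): Dimitriou (5 Sep 1992) before Harlow (11 May 1997).
Full order: Vasquez, Pereira, Mendoza, Saleh, Lindqvist, Dimitriou, Harlow.

Vasquez, Pereira, Mendoza, Saleh, Lindqvist, Dimitriou, Harlow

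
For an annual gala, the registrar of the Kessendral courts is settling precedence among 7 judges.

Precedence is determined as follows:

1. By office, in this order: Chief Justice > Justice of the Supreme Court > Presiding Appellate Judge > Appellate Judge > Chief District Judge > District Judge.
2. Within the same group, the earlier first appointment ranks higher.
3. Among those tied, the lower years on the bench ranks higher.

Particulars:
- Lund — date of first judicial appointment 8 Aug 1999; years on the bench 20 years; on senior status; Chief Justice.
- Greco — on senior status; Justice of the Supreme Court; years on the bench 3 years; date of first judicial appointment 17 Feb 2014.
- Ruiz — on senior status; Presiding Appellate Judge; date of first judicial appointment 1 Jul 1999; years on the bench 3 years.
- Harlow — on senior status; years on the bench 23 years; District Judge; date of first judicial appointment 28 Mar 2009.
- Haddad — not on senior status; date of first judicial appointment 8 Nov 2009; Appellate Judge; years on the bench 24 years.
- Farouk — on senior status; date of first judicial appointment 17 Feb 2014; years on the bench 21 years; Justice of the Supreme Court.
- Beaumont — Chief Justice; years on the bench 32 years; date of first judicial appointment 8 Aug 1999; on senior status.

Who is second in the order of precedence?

Beaumont

By office: Lund and Beaumont (Chief Justice); then Greco and Farouk (Justice of the Supreme Court); then Ruiz (Presiding Appellate Judge); then Haddad (Appellate Judge); then Harlow (District Judge).
Lund and Beaumont both have date of first judicial appointment 8 Aug 1999, so the next rule applies.
Among Lund and Beaumont, by years on the bench (lower first): Lund (20 years) before Beaumont (32 years).
Greco and Farouk both have date of first judicial appointment 17 Feb 2014, so the next rule applies.
Among Greco and Farouk, by years on the bench (lower first): Greco (3 years) before Farouk (21 years).
Order: Lund, Beaumont, Greco, Farouk, Ruiz, Haddad, Harlow.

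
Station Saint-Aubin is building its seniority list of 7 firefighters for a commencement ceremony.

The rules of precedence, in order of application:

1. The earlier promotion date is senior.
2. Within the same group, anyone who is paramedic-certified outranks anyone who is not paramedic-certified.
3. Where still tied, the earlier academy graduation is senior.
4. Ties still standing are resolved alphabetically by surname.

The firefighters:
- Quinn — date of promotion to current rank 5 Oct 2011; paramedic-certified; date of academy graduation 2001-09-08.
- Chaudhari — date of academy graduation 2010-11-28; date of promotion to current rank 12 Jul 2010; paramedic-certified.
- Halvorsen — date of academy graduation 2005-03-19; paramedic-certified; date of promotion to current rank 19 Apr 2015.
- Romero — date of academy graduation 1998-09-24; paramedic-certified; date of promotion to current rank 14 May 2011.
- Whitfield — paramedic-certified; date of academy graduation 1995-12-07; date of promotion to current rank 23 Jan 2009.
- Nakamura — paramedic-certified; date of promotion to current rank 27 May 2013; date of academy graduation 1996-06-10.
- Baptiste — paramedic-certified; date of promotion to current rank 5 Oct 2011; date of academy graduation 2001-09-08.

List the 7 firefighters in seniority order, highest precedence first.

By date of promotion to current rank (earlier first): Whitfield (23 Jan 2009); then Chaudhari (12 Jul 2010); then Romero (14 May 2011); then Baptiste and Quinn (both 5 Oct 2011); then Nakamura (27 May 2013); then Halvorsen (19 Apr 2015).
Baptiste and Quinn are each paramedic-certified, so the next rule applies.
Baptiste and Quinn both have date of academy graduation 2001-09-08, so the next rule applies.
Among Baptiste and Quinn, alphabetically by surname: Baptiste before Quinn.
Full order: Whitfield, Chaudhari, Romero, Baptiste, Quinn, Nakamura, Halvorsen.

Whitfield, Chaudhari, Romero, Baptiste, Quinn, Nakamura, Halvorsen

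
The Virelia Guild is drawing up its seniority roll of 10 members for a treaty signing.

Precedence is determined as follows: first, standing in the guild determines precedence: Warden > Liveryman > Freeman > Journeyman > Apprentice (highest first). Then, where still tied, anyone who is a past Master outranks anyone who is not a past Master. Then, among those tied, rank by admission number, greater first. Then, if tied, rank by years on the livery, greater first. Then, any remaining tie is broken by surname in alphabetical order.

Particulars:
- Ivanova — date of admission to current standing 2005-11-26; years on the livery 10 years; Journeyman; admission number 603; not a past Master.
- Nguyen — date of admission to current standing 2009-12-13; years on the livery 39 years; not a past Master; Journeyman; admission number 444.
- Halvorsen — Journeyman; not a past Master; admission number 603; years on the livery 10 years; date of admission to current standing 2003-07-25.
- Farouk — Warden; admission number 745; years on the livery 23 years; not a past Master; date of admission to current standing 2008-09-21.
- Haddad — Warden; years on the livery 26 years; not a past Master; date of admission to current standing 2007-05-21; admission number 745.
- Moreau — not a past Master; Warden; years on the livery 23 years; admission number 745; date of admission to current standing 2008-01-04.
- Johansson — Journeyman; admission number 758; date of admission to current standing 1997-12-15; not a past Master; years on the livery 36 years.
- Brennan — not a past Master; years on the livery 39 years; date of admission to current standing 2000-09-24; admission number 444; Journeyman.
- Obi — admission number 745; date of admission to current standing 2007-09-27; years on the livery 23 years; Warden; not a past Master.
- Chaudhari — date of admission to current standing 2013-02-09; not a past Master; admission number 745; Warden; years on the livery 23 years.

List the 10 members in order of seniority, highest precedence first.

Haddad, Chaudhari, Farouk, Moreau, Obi, Johansson, Halvorsen, Ivanova, Brennan, Nguyen

By standing in the guild: Haddad, Chaudhari, Farouk, Moreau and Obi (Warden); then Johansson, Halvorsen, Ivanova, Brennan and Nguyen (Journeyman).
Haddad, Chaudhari, Farouk, Moreau and Obi are each not a past Master, so the next rule applies.
Haddad, Chaudhari, Farouk, Moreau and Obi all have admission number 745, so the next rule applies.
Among Haddad, Chaudhari, Farouk, Moreau and Obi, by years on the livery (higher first): Haddad (26 years) before Chaudhari, Farouk, Moreau and Obi (23 years).
Among Chaudhari, Farouk, Moreau and Obi, alphabetically by surname: Chaudhari before Farouk before Moreau before Obi.
Johansson, Halvorsen, Ivanova, Brennan and Nguyen are each not a past Master, so the next rule applies.
Among Johansson, Halvorsen, Ivanova, Brennan and Nguyen, by admission number (higher first): Johansson (758) before Halvorsen and Ivanova (603) before Brennan and Nguyen (444).
Halvorsen and Ivanova both have years on the livery 10 years, so the next rule applies.
Among Halvorsen and Ivanova, alphabetically by surname: Halvorsen before Ivanova.
Brennan and Nguyen both have years on the livery 39 years, so the next rule applies.
Among Brennan and Nguyen, alphabetically by surname: Brennan before Nguyen.
Full order: Haddad, Chaudhari, Farouk, Moreau, Obi, Johansson, Halvorsen, Ivanova, Brennan, Nguyen.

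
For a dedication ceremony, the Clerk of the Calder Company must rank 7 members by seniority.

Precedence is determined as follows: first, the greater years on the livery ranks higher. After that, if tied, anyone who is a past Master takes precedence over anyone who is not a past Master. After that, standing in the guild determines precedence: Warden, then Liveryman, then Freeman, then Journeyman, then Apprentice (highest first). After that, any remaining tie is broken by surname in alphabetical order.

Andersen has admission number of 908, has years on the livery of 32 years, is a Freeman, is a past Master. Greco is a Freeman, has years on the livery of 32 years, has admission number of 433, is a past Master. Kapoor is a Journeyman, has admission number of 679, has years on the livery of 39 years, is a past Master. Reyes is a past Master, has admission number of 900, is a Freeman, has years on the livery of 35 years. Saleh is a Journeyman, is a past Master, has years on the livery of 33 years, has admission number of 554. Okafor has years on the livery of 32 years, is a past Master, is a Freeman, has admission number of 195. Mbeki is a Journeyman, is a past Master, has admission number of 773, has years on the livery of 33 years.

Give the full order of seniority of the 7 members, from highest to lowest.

Kapoor, Reyes, Mbeki, Saleh, Andersen, Greco, Okafor

By years on the livery (higher first): Kapoor (39 years); then Reyes (35 years); then Mbeki and Saleh (both 33 years); then Andersen, Greco and Okafor (each 32 years).
Mbeki and Saleh are each a past Master, so the next rule applies.
Mbeki and Saleh are each Journeyman, so the next rule applies.
Among Mbeki and Saleh, alphabetically by surname: Mbeki before Saleh.
Andersen, Greco and Okafor are each a past Master, so the next rule applies.
Andersen, Greco and Okafor are each Freeman, so the next rule applies.
Among Andersen, Greco and Okafor, alphabetically by surname: Andersen before Greco before Okafor.
Full order: Kapoor, Reyes, Mbeki, Saleh, Andersen, Greco, Okafor.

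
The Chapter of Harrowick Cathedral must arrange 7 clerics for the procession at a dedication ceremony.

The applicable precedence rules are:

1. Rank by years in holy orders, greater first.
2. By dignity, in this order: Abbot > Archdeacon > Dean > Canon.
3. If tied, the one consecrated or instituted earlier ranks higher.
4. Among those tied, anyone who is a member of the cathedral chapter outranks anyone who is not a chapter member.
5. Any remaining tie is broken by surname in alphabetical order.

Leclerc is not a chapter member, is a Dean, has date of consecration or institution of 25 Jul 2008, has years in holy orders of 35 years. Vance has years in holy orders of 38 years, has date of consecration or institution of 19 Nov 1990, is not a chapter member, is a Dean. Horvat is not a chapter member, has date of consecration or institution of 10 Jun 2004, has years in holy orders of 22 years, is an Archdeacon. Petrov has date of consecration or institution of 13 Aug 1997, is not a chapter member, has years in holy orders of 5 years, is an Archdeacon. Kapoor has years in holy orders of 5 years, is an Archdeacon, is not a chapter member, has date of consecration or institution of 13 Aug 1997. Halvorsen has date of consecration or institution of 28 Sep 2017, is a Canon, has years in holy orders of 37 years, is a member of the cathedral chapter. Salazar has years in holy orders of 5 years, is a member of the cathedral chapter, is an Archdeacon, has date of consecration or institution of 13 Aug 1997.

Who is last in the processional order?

Petrov

By years in holy orders (higher first): Vance (38 years); then Halvorsen (37 years); then Leclerc (35 years); then Horvat (22 years); then Salazar, Kapoor and Petrov (each 5 years).
Salazar, Kapoor and Petrov are each Archdeacon, so the next rule applies.
Salazar, Kapoor and Petrov all have date of consecration or institution 13 Aug 1997, so the next rule applies.
Among Salazar, Kapoor and Petrov, a member of the cathedral chapter before not a chapter member: Salazar (a member of the cathedral chapter) before Kapoor and Petrov (not a chapter member).
Among Kapoor and Petrov, alphabetically by surname: Kapoor before Petrov.
Order: Vance, Halvorsen, Leclerc, Horvat, Salazar, Kapoor, Petrov.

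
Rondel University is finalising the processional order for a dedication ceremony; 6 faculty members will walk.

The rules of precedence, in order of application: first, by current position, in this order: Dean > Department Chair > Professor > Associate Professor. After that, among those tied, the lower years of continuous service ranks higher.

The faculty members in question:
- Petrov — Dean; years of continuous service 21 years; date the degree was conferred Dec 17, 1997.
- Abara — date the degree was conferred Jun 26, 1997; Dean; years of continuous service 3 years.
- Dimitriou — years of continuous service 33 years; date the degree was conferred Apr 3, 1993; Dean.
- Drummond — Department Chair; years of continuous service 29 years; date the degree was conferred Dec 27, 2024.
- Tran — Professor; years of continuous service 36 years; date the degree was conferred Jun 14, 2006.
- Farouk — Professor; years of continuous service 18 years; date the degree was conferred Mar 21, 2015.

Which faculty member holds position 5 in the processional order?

Farouk

By current position: Abara, Petrov and Dimitriou (Dean); then Drummond (Department Chair); then Farouk and Tran (Professor).
Among Abara, Petrov and Dimitriou, by years of continuous service (lower first): Abara (3 years) before Petrov (21 years) before Dimitriou (33 years).
Among Farouk and Tran, by years of continuous service (lower first): Farouk (18 years) before Tran (36 years).
Order: Abara, Petrov, Dimitriou, Drummond, Farouk, Tran.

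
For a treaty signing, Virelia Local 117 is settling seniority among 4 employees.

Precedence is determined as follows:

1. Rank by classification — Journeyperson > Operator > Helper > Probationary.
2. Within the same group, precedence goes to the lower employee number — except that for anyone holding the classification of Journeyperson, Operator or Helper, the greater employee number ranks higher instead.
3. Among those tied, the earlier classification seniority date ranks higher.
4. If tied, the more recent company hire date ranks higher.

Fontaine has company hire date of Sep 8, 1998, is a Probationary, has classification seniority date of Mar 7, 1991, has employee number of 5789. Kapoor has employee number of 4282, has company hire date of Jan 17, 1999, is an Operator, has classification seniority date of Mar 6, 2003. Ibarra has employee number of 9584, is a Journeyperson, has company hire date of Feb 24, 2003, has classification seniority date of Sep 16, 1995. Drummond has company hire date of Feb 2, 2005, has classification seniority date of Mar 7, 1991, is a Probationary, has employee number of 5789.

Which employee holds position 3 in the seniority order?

Drummond

By classification: Ibarra (Journeyperson); then Kapoor (Operator); then Drummond and Fontaine (Probationary).
Drummond and Fontaine both have employee number 5789, so the next rule applies.
Drummond and Fontaine both have classification seniority date Mar 7, 1991, so the next rule applies.
Among Drummond and Fontaine, by company hire date (later first): Drummond (Feb 2, 2005) before Fontaine (Sep 8, 1998).
Order: Ibarra, Kapoor, Drummond, Fontaine.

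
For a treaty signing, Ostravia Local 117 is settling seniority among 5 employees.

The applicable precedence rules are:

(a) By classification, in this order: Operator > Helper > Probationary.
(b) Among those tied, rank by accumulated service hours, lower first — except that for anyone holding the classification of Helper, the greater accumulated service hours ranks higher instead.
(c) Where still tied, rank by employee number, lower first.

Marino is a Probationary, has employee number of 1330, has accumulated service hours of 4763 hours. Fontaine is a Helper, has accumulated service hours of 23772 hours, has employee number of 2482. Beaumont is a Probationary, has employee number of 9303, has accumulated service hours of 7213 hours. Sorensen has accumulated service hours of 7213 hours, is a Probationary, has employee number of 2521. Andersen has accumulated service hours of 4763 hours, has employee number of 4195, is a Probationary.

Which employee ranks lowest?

Beaumont

By classification: Fontaine (Helper); then Marino, Andersen, Sorensen and Beaumont (Probationary).
Among Marino, Andersen, Sorensen and Beaumont, by accumulated service hours (lower first): Marino and Andersen (4763 hours) before Sorensen and Beaumont (7213 hours).
Among Marino and Andersen, by employee number (lower first): Marino (1330) before Andersen (4195).
Among Sorensen and Beaumont, by employee number (lower first): Sorensen (2521) before Beaumont (9303).
Order: Fontaine, Marino, Andersen, Sorensen, Beaumont.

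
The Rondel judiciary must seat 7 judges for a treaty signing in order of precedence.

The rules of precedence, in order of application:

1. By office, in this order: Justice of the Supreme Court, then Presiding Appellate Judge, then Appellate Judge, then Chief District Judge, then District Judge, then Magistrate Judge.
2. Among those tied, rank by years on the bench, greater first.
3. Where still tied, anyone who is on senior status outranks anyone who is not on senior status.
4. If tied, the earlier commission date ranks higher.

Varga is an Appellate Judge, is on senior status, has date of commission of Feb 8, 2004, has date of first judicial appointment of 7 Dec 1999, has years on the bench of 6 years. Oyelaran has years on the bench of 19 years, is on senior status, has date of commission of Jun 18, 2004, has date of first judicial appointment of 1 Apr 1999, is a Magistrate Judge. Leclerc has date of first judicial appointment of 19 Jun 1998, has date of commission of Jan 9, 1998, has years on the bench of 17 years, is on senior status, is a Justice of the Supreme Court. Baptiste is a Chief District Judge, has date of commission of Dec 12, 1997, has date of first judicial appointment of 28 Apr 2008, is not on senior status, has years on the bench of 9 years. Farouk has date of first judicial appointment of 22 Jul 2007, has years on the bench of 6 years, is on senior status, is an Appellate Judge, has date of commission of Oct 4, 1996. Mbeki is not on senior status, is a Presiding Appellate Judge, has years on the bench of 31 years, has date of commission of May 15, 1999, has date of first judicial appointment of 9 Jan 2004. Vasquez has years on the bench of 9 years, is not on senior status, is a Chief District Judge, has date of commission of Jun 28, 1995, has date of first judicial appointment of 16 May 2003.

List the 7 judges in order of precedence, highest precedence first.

By office: Leclerc (Justice of the Supreme Court); then Mbeki (Presiding Appellate Judge); then Farouk and Varga (Appellate Judge); then Vasquez and Baptiste (Chief District Judge); then Oyelaran (Magistrate Judge).
Farouk and Varga both have years on the bench 6 years, so the next rule applies.
Farouk and Varga are each on senior status, so the next rule applies.
Among Farouk and Varga, by date of commission (earlier first): Farouk (Oct 4, 1996) before Varga (Feb 8, 2004).
Vasquez and Baptiste both have years on the bench 9 years, so the next rule applies.
Vasquez and Baptiste are each not on senior status, so the next rule applies.
Among Vasquez and Baptiste, by date of commission (earlier first): Vasquez (Jun 28, 1995) before Baptiste (Dec 12, 1997).
Full order: Leclerc, Mbeki, Farouk, Varga, Vasquez, Baptiste, Oyelaran.

Leclerc, Mbeki, Farouk, Varga, Vasquez, Baptiste, Oyelaran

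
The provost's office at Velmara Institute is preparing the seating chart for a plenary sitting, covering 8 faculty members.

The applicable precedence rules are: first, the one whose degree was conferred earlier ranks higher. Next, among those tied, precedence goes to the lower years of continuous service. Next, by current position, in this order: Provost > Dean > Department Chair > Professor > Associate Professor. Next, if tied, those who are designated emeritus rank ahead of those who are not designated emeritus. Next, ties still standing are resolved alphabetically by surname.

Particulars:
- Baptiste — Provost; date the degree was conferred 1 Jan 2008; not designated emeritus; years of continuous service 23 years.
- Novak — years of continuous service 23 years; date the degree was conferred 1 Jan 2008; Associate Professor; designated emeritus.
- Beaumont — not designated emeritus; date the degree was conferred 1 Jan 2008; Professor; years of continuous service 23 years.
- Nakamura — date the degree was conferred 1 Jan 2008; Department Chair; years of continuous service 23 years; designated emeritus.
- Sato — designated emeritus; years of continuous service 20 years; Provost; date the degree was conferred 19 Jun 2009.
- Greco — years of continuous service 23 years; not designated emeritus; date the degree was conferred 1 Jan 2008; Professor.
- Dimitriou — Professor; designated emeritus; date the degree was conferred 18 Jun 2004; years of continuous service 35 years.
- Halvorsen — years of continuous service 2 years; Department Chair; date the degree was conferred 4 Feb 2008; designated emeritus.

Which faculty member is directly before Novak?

Greco

By date the degree was conferred (earlier first): Dimitriou (18 Jun 2004); then Baptiste, Nakamura, Beaumont, Greco and Novak (each 1 Jan 2008); then Halvorsen (4 Feb 2008); then Sato (19 Jun 2009).
Baptiste, Nakamura, Beaumont, Greco and Novak all have years of continuous service 23 years, so the next rule applies.
Among Baptiste, Nakamura, Beaumont, Greco and Novak, by current position: Baptiste (Provost) before Nakamura (Department Chair) before Beaumont and Greco (Professor) before Novak (Associate Professor).
Beaumont and Greco are each not designated emeritus, so the next rule applies.
Among Beaumont and Greco, alphabetically by surname: Beaumont before Greco.
Order: Dimitriou, Baptiste, Nakamura, Beaumont, Greco, Novak, Halvorsen, Sato.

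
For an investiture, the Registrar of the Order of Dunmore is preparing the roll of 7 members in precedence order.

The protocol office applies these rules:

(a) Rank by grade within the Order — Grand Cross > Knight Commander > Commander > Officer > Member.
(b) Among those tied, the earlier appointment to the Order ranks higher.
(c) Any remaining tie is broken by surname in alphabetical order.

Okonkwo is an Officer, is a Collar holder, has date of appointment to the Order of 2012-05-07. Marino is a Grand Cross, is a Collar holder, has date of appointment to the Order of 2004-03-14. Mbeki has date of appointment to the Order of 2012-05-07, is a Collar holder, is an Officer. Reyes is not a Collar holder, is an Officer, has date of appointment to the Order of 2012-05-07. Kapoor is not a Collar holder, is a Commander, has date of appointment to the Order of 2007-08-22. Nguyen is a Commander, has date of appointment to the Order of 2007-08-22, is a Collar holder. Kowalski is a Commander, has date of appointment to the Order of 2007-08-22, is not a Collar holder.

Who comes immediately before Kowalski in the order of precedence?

Kapoor

By grade within the Order: Marino (Grand Cross); then Kapoor, Kowalski and Nguyen (Commander); then Mbeki, Okonkwo and Reyes (Officer).
Kapoor, Kowalski and Nguyen all have date of appointment to the Order 2007-08-22, so the next rule applies.
Among Kapoor, Kowalski and Nguyen, alphabetically by surname: Kapoor before Kowalski before Nguyen.
Mbeki, Okonkwo and Reyes all have date of appointment to the Order 2012-05-07, so the next rule applies.
Among Mbeki, Okonkwo and Reyes, alphabetically by surname: Mbeki before Okonkwo before Reyes.
Order: Marino, Kapoor, Kowalski, Nguyen, Mbeki, Okonkwo, Reyes.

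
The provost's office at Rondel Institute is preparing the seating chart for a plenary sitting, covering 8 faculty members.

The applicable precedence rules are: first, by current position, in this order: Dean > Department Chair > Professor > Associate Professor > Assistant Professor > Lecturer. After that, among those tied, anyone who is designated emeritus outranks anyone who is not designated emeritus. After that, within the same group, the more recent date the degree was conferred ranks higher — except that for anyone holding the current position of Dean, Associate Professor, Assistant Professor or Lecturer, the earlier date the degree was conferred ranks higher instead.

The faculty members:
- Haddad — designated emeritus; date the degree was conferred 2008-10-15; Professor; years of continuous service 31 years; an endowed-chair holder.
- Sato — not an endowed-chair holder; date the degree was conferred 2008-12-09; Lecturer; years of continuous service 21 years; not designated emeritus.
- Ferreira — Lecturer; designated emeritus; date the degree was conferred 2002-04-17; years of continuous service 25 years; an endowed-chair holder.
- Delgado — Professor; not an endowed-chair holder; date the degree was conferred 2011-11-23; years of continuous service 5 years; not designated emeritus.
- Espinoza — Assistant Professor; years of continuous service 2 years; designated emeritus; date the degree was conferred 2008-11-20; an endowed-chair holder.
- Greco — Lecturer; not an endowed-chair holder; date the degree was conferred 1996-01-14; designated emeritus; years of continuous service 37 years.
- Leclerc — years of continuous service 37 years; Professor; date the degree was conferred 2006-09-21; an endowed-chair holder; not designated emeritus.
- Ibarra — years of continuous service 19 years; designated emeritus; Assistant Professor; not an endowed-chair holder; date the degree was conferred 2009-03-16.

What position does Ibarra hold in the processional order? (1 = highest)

By current position: Haddad, Delgado and Leclerc (Professor); then Espinoza and Ibarra (Assistant Professor); then Greco, Ferreira and Sato (Lecturer).
Among Haddad, Delgado and Leclerc, designated emeritus before not designated emeritus: Haddad (designated emeritus) before Delgado and Leclerc (not designated emeritus).
Among Delgado and Leclerc, by date the degree was conferred (later first): Delgado (2011-11-23) before Leclerc (2006-09-21).
Espinoza and Ibarra are each designated emeritus, so the next rule applies.
Among Espinoza and Ibarra, by date the degree was conferred (earlier first) (reversed rule for this group): Espinoza (2008-11-20) before Ibarra (2009-03-16).
Among Greco, Ferreira and Sato, designated emeritus before not designated emeritus: Greco and Ferreira (designated emeritus) before Sato (not designated emeritus).
Among Greco and Ferreira, by date the degree was conferred (earlier first) (reversed rule for this group): Greco (1996-01-14) before Ferreira (2002-04-17).
Order: Haddad, Delgado, Leclerc, Espinoza, Ibarra, Greco, Ferreira, Sato. So position 5.

5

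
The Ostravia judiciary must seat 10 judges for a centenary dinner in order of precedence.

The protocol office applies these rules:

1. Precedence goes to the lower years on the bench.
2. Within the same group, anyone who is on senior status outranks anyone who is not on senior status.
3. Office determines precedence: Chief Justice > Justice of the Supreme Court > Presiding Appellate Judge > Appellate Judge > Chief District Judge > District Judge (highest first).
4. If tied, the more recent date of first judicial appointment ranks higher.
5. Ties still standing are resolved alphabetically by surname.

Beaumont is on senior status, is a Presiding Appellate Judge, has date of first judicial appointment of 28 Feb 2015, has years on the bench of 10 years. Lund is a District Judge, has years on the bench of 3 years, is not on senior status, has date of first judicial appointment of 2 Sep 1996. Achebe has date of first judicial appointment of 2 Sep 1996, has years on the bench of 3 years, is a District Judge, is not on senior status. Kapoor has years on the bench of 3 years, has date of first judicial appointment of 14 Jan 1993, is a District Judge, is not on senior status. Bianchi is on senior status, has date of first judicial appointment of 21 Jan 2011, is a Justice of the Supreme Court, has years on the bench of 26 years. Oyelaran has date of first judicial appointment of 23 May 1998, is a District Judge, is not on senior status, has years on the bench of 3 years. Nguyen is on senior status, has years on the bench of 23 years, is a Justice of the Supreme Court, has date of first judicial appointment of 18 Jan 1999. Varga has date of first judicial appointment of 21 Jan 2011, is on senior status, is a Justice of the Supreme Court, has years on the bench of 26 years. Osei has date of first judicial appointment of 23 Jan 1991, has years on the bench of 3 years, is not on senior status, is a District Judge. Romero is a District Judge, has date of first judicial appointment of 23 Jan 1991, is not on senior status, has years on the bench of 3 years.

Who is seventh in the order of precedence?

Beaumont

By years on the bench (lower first): Oyelaran, Achebe, Lund, Kapoor, Osei and Romero (each 3 years); then Beaumont (10 years); then Nguyen (23 years); then Bianchi and Varga (both 26 years).
Oyelaran, Achebe, Lund, Kapoor, Osei and Romero are each not on senior status, so the next rule applies.
Oyelaran, Achebe, Lund, Kapoor, Osei and Romero are each District Judge, so the next rule applies.
Among Oyelaran, Achebe, Lund, Kapoor, Osei and Romero, by date of first judicial appointment (later first): Oyelaran (23 May 1998) before Achebe and Lund (2 Sep 1996) before Kapoor (14 Jan 1993) before Osei and Romero (23 Jan 1991).
Among Achebe and Lund, alphabetically by surname: Achebe before Lund.
Among Osei and Romero, alphabetically by surname: Osei before Romero.
Bianchi and Varga are each on senior status, so the next rule applies.
Bianchi and Varga are each Justice of the Supreme Court, so the next rule applies.
Bianchi and Varga both have date of first judicial appointment 21 Jan 2011, so the next rule applies.
Among Bianchi and Varga, alphabetically by surname: Bianchi before Varga.
Order: Oyelaran, Achebe, Lund, Kapoor, Osei, Romero, Beaumont, Nguyen, Bianchi, Varga.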